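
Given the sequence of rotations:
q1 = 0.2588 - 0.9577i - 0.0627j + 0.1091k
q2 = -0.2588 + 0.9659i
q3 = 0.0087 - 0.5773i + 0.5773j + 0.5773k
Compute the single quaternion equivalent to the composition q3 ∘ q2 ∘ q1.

q2 · q1 = 0.8581 + 0.4978i - 0.0892j - 0.0888k
q3 · q2 · q1 = 0.3976 - 0.4908i + 0.7307j + 0.2587k
0.3976 - 0.4908i + 0.7307j + 0.2587k


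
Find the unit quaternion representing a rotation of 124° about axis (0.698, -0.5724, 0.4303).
0.4695 + 0.6163i - 0.5054j + 0.3799k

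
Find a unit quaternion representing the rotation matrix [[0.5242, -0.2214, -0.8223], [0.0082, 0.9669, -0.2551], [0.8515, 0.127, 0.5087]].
0.866 + 0.1103i - 0.4832j + 0.0663k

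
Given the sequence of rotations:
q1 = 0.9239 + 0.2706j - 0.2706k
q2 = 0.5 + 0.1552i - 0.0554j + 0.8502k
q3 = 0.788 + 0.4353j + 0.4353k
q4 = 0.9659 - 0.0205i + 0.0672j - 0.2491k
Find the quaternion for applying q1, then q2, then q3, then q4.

q2 · q1 = 0.707 - 0.0717i + 0.1261j + 0.6922k
q3 · q2 · q1 = 0.2009 + 0.1899i + 0.3759j + 0.8844k
q4 · q3 · q2 · q1 = 0.393 + 0.3324i + 0.3474j + 0.7837k
0.393 + 0.3324i + 0.3474j + 0.7837k


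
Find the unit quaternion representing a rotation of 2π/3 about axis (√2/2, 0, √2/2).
0.5 + 0.6124i + 0.6124k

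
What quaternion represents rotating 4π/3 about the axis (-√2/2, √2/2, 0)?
-0.5 - 0.6124i + 0.6124j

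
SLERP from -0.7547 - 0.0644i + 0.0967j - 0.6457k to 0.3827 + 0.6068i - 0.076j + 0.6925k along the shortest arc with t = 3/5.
-0.5632 - 0.4099i + 0.0892j - 0.7119k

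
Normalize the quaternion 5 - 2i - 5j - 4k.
0.5976 - 0.239i - 0.5976j - 0.4781k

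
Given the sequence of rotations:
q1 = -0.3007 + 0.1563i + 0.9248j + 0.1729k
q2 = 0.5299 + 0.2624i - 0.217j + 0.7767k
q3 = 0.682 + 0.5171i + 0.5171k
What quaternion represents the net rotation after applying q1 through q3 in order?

q2 · q1 = -0.134 - 0.7519i + 0.6313j + 0.1347k
q3 · q2 · q1 = 0.2278 - 0.9085i - 0.0279j + 0.349k
0.2278 - 0.9085i - 0.0279j + 0.349k


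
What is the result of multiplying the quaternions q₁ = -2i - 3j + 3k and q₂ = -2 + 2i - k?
7 + 7i + 10j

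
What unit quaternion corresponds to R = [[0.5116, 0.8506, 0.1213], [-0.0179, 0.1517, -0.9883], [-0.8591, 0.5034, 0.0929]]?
0.6626 + 0.5628i + 0.3699j - 0.3277k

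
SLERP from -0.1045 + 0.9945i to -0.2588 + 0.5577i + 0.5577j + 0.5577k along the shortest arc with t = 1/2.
-0.2043 + 0.8727i + 0.3136j + 0.3136k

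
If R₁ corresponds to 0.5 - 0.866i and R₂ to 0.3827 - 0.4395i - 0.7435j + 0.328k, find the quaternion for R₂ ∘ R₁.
-0.1893 - 0.5512i - 0.6558j - 0.4799k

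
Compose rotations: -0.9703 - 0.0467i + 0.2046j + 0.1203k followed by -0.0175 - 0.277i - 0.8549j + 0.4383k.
0.1262 + 0.0771i + 0.8388j - 0.524k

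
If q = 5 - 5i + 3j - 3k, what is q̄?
5 + 5i - 3j + 3k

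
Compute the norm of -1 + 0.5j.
1.118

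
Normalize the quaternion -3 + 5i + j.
-0.5071 + 0.8452i + 0.169j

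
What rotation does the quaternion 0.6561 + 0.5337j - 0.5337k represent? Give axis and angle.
axis = (0, √2/2, -√2/2), θ = 98°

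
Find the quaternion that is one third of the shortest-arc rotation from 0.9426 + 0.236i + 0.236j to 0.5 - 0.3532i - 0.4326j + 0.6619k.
0.9576 + 0.033i - 0.0013j + 0.286k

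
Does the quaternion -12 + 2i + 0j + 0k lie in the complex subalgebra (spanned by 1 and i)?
Yes. The quaternion -12 + 2i has j- and k-coefficients y = z = 0, so it lies in the complex subalgebra spanned by 1 and i.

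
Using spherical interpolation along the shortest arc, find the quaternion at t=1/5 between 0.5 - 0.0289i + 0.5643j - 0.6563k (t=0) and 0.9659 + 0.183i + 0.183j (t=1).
0.6479 + 0.018i + 0.5205j - 0.5559k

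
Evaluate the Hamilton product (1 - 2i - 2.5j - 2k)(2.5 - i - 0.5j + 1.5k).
2.25 - 10.75i - 1.75j - 5k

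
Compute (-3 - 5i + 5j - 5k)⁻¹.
-0.0357 + 0.0595i - 0.0595j + 0.0595k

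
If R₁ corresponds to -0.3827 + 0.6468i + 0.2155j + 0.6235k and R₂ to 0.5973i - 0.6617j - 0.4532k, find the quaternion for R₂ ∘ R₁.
0.0388 - 0.5435i - 0.4123j + 0.7301k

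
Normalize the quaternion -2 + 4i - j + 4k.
-0.3288 + 0.6576i - 0.1644j + 0.6576k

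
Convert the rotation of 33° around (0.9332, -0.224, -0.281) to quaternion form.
0.9588 + 0.265i - 0.0636j - 0.0798k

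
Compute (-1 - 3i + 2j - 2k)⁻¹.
-0.0556 + 0.1667i - 0.1111j + 0.1111k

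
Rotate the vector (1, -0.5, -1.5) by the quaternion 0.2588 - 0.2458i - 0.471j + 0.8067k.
(0.308, 1.809, -0.362)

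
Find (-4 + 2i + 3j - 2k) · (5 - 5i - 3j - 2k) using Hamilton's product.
-5 + 18i + 41j + 7k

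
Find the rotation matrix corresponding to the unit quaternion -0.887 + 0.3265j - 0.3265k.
[[0.5736, -0.5792, -0.5792], [0.5792, 0.7868, -0.2132], [0.5792, -0.2132, 0.7868]]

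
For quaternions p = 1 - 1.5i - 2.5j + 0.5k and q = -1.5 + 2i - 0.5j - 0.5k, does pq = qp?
No: pq = 0.5 + 5.75i + 3.5j + 4.5k ≠ 0.5 + 2.75i + 3j - 7k = qp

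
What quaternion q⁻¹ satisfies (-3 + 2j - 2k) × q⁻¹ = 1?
-0.1765 - 0.1176j + 0.1176k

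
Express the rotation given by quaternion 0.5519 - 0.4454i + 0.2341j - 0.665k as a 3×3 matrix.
[[0.0059, 0.5255, 0.8508], [-0.9426, -0.2812, 0.1803], [0.334, -0.803, 0.4936]]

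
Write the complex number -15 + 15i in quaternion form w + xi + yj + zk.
-15 + 15i + 0j + 0k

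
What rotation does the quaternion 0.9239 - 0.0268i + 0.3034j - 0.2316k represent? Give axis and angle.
axis = (-0.07, 0.7929, -0.6053), θ = π/4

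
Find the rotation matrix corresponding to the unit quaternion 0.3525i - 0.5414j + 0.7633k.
[[-0.7515, -0.3817, 0.5381], [-0.3817, -0.4138, -0.8265], [0.5381, -0.8265, 0.1653]]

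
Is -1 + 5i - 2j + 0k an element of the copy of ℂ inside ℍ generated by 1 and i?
No. The quaternion -1 + 5i - 2j has j-coefficient y = -2 and k-coefficient z = 0, not both zero, so it does not lie in the complex subalgebra spanned by 1 and i.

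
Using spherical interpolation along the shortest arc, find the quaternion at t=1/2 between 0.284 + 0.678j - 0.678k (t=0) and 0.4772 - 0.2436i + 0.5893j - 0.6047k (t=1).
0.3859 - 0.1235i + 0.6425j - 0.6503k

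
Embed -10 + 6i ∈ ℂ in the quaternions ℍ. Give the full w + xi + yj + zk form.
-10 + 6i + 0j + 0k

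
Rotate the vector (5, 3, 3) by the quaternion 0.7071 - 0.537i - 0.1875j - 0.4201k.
(5.828, 0.998, 2.835)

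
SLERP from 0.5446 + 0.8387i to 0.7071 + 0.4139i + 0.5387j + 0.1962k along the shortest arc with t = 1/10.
0.577 + 0.8143i + 0.0592j + 0.0216k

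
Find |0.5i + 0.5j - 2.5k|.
2.598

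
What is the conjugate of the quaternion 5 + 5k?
5 - 5k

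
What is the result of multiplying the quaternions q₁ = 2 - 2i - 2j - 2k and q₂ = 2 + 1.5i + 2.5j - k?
10 + 6i - 4j - 8k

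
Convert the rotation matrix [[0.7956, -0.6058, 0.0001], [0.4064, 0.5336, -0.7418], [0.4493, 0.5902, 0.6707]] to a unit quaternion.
0.866 + 0.3845i - 0.1297j + 0.2922k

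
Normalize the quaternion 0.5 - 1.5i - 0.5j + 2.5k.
0.1667 - 0.5i - 0.1667j + 0.8333k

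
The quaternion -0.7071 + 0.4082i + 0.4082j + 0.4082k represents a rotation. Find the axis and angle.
axis = (√3/3, √3/3, √3/3), θ = 3π/2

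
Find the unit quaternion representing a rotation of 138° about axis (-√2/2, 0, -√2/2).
0.3584 - 0.6601i - 0.6601k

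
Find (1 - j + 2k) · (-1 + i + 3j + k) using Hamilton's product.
-6i + 6j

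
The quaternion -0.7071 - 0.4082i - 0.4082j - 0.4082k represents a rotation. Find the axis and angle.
axis = (-√3/3, -√3/3, -√3/3), θ = 3π/2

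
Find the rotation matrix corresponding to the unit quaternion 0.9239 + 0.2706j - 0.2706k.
[[0.7071, 0.5, 0.5], [-0.5, 0.8536, -0.1464], [-0.5, -0.1464, 0.8536]]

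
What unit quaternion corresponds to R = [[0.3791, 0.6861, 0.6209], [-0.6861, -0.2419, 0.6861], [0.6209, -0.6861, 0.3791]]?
0.6157 - 0.5572i - 0.5572k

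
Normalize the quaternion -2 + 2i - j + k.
-0.6325 + 0.6325i - 0.3162j + 0.3162k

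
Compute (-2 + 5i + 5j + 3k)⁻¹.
-0.0317 - 0.0794i - 0.0794j - 0.0476k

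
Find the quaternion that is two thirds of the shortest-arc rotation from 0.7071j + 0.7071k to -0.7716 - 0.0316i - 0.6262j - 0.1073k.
0.57 + 0.0233i + 0.7399j + 0.3565k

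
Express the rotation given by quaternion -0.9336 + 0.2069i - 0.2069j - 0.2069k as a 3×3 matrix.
[[0.8288, -0.4719, 0.3007], [0.3007, 0.8288, 0.4719], [-0.4719, -0.3007, 0.8288]]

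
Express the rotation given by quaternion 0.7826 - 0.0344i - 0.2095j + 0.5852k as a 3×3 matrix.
[[0.2273, -0.9015, -0.3682], [0.9304, 0.3127, -0.1914], [0.2876, -0.299, 0.9099]]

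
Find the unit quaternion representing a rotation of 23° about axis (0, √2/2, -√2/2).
0.9799 + 0.141j - 0.141k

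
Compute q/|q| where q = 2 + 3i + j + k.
0.5164 + 0.7746i + 0.2582j + 0.2582k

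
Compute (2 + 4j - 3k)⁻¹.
0.069 - 0.1379j + 0.1034k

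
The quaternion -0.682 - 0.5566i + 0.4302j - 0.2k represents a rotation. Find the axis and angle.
axis = (-0.7611, 0.5882, -0.2735), θ = 266°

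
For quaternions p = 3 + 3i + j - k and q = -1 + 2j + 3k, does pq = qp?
No: pq = -2 + 2i - 4j + 16k ≠ -2 - 8i + 14j + 4k = qp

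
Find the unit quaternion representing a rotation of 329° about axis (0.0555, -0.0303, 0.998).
-0.9636 + 0.0148i - 0.0081j + 0.2667k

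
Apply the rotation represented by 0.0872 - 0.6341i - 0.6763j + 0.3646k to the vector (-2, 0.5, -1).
(1.339, -1.495, 1.106)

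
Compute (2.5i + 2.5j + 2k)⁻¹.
-0.1515i - 0.1515j - 0.1212k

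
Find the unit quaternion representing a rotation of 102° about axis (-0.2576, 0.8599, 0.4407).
0.6293 - 0.2002i + 0.6683j + 0.3425k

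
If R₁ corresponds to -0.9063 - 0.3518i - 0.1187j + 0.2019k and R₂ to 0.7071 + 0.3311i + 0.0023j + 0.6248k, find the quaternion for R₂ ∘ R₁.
-0.6502 - 0.4742i - 0.3727j - 0.462k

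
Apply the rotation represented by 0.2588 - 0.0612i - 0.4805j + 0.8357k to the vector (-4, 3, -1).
(2.664, -2.407, -3.621)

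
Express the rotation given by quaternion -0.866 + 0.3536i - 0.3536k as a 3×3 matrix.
[[0.7499, -0.6124, -0.2501], [0.6124, 0.4999, 0.6124], [-0.2501, -0.6124, 0.7499]]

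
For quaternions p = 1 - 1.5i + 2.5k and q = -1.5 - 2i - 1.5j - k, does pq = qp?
No: pq = -2 + 4i - 8j - 2.5k ≠ -2 - 3.5i + 5j - 7k = qp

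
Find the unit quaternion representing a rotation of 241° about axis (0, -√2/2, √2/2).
-0.5075 - 0.6093j + 0.6093k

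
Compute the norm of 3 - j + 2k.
√14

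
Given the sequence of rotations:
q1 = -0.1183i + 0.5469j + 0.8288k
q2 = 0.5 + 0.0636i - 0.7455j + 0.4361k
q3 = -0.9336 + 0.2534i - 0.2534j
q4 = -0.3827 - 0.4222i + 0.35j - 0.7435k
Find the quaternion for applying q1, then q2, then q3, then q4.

q2 · q1 = 0.0538 - 0.9155i + 0.1691j + 0.361k
q3 · q2 · q1 = 0.2246 + 0.7769i - 0.263j - 0.5262k
q4 · q3 · q2 · q1 = -0.0571 - 0.7719i - 0.6205j - 0.1265k
-0.0571 - 0.7719i - 0.6205j - 0.1265k


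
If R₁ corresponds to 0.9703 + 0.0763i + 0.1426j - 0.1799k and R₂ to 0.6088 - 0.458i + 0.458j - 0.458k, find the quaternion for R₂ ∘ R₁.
0.478 - 0.415i + 0.4139j - 0.6542k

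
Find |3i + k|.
√10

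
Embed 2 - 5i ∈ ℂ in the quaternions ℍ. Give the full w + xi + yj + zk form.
2 - 5i + 0j + 0k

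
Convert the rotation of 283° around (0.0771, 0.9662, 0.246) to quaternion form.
-0.7826 + 0.048i + 0.6015j + 0.1531k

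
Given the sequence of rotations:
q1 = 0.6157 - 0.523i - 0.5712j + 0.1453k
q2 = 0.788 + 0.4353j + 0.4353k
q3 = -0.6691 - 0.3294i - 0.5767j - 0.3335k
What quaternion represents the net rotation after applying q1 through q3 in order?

q2 · q1 = 0.6706 - 0.1002i - 0.4098j + 0.6102k
q3 · q2 · q1 = -0.5145 - 0.6424i + 0.1219j - 0.5547k
-0.5145 - 0.6424i + 0.1219j - 0.5547k


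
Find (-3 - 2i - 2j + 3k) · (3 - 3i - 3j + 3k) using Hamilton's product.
-30 + 6i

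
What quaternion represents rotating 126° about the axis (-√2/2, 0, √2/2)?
0.454 - 0.63i + 0.63k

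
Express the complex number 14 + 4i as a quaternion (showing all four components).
14 + 4i + 0j + 0k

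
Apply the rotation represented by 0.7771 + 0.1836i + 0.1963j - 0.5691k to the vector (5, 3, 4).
(4.63, -5.243, 1.038)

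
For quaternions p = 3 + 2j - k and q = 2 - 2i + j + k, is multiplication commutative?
No: pq = 5 - 3i + 9j + 5k ≠ 5 - 9i + 5j - 3k = qp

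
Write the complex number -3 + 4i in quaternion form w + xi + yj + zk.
-3 + 4i + 0j + 0k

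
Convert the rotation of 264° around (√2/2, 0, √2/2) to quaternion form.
-0.6691 + 0.5255i + 0.5255k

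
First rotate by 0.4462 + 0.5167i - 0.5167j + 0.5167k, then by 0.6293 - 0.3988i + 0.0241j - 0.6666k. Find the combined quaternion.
0.8437 - 0.1848i - 0.4528j + 0.2213k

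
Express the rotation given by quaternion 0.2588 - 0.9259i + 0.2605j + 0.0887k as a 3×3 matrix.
[[0.8485, -0.5283, -0.0294], [-0.4365, -0.7303, 0.5255], [-0.2991, -0.433, -0.8503]]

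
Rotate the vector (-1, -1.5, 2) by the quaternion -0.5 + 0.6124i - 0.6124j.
(2.1, 1.6, 0.531)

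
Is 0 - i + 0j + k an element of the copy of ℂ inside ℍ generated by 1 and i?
No. The quaternion -i + k has j-coefficient y = 0 and k-coefficient z = 1, not both zero, so it does not lie in the complex subalgebra spanned by 1 and i.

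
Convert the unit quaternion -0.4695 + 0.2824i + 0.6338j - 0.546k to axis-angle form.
axis = (0.3198, 0.7178, -0.6184), θ = 236°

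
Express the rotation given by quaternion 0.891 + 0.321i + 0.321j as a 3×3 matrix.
[[0.7939, 0.2061, 0.572], [0.2061, 0.7939, -0.572], [-0.572, 0.572, 0.5878]]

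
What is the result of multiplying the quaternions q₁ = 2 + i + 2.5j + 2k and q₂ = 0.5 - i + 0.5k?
1 - 0.25i - 1.25j + 4.5k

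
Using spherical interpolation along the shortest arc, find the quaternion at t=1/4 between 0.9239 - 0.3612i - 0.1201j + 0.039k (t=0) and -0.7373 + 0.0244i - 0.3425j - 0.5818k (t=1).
0.9365 - 0.2924i + 0.0008j + 0.1935k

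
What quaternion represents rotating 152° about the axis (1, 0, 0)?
0.2419 + 0.9703i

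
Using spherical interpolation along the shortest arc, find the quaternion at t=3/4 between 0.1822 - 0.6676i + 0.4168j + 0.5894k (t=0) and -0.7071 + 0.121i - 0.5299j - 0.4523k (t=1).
0.607 - 0.2801i + 0.5325j + 0.5192k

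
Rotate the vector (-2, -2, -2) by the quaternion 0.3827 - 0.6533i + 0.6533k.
(2.414, -0.586, 2.414)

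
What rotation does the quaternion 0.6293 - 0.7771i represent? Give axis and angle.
axis = (-1, 0, 0), θ = 102°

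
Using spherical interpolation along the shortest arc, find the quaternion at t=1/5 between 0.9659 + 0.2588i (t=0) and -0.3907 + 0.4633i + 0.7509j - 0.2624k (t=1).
0.971 + 0.1079i - 0.2013j + 0.0704k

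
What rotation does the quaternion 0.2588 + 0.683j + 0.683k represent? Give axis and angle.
axis = (0, √2/2, √2/2), θ = 5π/6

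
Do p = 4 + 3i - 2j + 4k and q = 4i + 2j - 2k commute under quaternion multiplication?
No: pq = 12i + 30j + 6k ≠ 20i - 14j - 22k = qp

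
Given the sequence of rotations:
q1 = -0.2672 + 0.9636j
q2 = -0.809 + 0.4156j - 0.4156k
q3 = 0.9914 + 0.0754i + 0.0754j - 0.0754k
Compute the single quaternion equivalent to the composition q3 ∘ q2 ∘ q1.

q2 · q1 = -0.1843 + 0.4005i - 0.8906j + 0.111k
q3 · q2 · q1 = -0.1374 + 0.3244i - 0.9354j + 0.0266k
-0.1374 + 0.3244i - 0.9354j + 0.0266k


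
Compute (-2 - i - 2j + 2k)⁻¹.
-0.1538 + 0.0769i + 0.1538j - 0.1538k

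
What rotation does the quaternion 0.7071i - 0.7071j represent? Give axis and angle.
axis = (√2/2, -√2/2, 0), θ = π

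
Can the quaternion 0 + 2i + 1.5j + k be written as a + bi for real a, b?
No. The quaternion 2i + 1.5j + k has j-coefficient y = 1.5 and k-coefficient z = 1, not both zero, so it does not lie in the complex subalgebra spanned by 1 and i.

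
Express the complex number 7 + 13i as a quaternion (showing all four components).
7 + 13i + 0j + 0k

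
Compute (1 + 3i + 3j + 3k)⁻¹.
0.0357 - 0.1071i - 0.1071j - 0.1071k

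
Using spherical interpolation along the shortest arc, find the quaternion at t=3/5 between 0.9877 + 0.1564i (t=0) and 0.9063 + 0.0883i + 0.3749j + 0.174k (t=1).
0.9602 + 0.1183i + 0.2295j + 0.1065k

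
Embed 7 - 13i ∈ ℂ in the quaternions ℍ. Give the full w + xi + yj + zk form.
7 - 13i + 0j + 0k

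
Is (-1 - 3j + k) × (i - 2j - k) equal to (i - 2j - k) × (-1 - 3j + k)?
No: pq = -5 + 4i + 3j + 4k ≠ -5 - 6i + j - 2k = qp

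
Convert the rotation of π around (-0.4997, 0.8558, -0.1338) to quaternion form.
-0.4997i + 0.8558j - 0.1338k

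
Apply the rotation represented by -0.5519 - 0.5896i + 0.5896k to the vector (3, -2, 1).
(-1.083, -1.822, -3.083)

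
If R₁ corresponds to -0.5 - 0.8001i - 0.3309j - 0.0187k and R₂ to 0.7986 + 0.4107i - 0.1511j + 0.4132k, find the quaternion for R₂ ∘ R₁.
-0.113 - 0.7048i - 0.5116j - 0.4783k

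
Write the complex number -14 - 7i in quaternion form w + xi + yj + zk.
-14 - 7i + 0j + 0k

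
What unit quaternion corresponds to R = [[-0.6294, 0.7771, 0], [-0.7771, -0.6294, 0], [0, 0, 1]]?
-0.4305 + 0.9026k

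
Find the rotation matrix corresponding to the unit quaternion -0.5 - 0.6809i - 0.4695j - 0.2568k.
[[0.4272, 0.3826, 0.8192], [0.8962, -0.0591, -0.4398], [-0.1198, 0.922, -0.3681]]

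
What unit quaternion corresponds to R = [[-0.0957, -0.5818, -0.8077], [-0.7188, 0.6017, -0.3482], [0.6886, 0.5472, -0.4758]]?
0.5075 + 0.4411i - 0.7371j - 0.0675k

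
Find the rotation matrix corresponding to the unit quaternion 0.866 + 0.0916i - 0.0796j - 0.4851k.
[[0.5167, 0.8256, -0.2267], [-0.8548, 0.5126, -0.0814], [0.049, 0.2359, 0.9705]]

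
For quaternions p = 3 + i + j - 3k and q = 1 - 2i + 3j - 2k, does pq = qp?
No: pq = -4 + 2i + 18j - 4k ≠ -4 - 12i + 2j - 14k = qp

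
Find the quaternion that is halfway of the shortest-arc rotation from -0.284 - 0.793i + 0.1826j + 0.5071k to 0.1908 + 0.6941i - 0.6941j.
-0.2552 - 0.7992i + 0.4711j + 0.2725k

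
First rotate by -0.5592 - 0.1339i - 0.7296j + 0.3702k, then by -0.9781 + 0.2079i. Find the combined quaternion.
0.5748 + 0.0147i + 0.6367j - 0.5138k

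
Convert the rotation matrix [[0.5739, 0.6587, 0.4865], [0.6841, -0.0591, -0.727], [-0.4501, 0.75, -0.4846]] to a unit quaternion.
0.5075 + 0.7276i + 0.4614j + 0.0125k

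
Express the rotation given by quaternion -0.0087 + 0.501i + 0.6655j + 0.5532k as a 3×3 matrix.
[[-0.4978, 0.6765, 0.5427], [0.6572, -0.1141, 0.745], [0.5659, 0.7276, -0.3878]]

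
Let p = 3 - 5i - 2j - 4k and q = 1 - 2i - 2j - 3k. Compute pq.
-23 - 13i - 15j - 7k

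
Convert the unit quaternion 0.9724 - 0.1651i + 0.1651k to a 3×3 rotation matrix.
[[0.9455, -0.3211, -0.0545], [0.3211, 0.891, 0.3211], [-0.0545, -0.3211, 0.9455]]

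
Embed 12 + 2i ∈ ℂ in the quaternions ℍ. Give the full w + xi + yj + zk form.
12 + 2i + 0j + 0k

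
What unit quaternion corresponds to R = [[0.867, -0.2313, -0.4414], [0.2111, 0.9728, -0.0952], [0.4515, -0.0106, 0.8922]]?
0.9659 + 0.0219i - 0.2311j + 0.1145k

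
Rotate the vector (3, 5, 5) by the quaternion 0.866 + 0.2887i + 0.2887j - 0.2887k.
(7, -1.001, 3)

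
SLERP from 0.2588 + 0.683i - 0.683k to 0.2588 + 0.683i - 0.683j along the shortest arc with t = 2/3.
0.2914 + 0.769i - 0.5028j - 0.2663k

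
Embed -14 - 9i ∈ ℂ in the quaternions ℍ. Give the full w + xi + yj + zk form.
-14 - 9i + 0j + 0k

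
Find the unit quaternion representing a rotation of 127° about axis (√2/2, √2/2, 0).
0.4462 + 0.6328i + 0.6328j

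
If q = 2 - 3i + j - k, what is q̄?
2 + 3i - j + k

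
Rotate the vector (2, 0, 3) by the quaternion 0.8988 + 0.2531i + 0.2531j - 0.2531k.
(2.468, -2.403, 1.065)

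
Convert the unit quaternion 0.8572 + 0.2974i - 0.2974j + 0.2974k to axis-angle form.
axis = (√3/3, -√3/3, √3/3), θ = 62°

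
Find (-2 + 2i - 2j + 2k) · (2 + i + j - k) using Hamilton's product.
-2 + 2i - 2j + 10k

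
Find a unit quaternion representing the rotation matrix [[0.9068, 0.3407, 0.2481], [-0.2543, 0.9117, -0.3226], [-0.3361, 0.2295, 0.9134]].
0.9659 + 0.1429i + 0.1512j - 0.154k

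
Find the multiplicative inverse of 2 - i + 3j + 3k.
0.087 + 0.0435i - 0.1304j - 0.1304k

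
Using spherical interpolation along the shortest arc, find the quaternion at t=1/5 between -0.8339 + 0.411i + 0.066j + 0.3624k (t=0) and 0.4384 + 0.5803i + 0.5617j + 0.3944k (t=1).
-0.6513 + 0.5594i + 0.2301j + 0.4582k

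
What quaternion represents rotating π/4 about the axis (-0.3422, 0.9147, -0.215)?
0.9239 - 0.131i + 0.35j - 0.0823k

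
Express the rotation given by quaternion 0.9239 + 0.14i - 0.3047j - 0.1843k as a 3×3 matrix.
[[0.7464, 0.2552, -0.6146], [-0.4259, 0.8929, -0.1464], [0.5114, 0.371, 0.7751]]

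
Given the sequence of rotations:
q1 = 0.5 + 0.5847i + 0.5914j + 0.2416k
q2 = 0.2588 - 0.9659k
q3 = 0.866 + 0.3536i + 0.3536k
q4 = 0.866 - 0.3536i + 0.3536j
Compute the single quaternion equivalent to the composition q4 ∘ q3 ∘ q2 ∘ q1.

q2 · q1 = 0.3628 + 0.7226i - 0.4117j - 0.4204k
q3 · q2 · q1 = 0.2073 + 0.8996i + 0.0476j - 0.3814k
q4 · q3 · q2 · q1 = 0.4808 + 0.5709i - 0.0203j - 0.6652k
0.4808 + 0.5709i - 0.0203j - 0.6652k


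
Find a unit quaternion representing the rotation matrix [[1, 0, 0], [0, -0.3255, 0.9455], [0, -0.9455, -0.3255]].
0.5807 - 0.8141i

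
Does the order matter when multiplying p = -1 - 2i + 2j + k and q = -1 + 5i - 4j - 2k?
Yes: pq = 21 - 3i + 3j - k ≠ 21 - 3i + j + 3k = qp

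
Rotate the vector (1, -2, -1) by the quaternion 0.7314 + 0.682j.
(-0.928, -2, -1.067)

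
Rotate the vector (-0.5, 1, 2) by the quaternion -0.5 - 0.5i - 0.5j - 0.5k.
(2, -0.5, 1)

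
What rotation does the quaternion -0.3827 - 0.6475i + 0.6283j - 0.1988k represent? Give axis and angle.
axis = (-0.7009, 0.6801, -0.2152), θ = 5π/4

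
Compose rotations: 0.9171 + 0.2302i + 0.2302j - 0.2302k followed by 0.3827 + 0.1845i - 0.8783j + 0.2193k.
0.5612 + 0.409i - 0.6244j + 0.3577k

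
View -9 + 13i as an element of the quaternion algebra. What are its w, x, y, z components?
-9 + 13i + 0j + 0k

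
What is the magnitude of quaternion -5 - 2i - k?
√30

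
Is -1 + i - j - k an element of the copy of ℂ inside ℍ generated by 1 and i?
No. The quaternion -1 + i - j - k has j-coefficient y = -1 and k-coefficient z = -1, not both zero, so it does not lie in the complex subalgebra spanned by 1 and i.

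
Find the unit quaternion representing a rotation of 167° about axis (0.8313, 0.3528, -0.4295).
0.1132 + 0.826i + 0.3505j - 0.4267k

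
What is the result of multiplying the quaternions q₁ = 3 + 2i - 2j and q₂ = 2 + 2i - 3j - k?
-4 + 12i - 11j - 5k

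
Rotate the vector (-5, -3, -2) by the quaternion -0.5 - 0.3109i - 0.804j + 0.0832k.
(-1.721, -3.573, 4.72)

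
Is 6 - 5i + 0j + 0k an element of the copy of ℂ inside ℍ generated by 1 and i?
Yes. The quaternion 6 - 5i has j- and k-coefficients y = z = 0, so it lies in the complex subalgebra spanned by 1 and i.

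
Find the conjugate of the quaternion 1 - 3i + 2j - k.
1 + 3i - 2j + k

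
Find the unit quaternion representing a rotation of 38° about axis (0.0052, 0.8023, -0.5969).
0.9455 + 0.0017i + 0.2612j - 0.1943k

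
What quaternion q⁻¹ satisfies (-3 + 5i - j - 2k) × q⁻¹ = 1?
-0.0769 - 0.1282i + 0.0256j + 0.0513k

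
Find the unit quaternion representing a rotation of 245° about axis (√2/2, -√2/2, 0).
-0.5373 + 0.5964i - 0.5964j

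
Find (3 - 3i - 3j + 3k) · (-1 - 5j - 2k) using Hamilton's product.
-12 + 24i - 18j + 6k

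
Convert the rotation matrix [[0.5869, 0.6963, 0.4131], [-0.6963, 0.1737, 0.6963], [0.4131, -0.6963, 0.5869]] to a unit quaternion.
0.7661 - 0.4545i - 0.4545k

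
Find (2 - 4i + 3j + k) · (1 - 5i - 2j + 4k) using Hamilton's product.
-16 + 10j + 32k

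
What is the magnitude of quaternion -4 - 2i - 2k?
√24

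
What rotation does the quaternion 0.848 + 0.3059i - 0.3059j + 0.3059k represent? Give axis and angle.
axis = (√3/3, -√3/3, √3/3), θ = 64°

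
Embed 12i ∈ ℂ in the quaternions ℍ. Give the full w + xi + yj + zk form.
0 + 12i + 0j + 0k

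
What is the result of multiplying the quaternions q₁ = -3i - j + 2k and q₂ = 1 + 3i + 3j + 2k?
8 - 11i + 11j - 4k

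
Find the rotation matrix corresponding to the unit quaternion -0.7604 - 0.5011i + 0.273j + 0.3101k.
[[0.6586, 0.198, -0.726], [-0.7452, 0.3055, -0.5928], [0.1044, 0.9314, 0.3487]]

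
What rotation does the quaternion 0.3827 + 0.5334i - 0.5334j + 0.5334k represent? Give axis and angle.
axis = (√3/3, -√3/3, √3/3), θ = 3π/4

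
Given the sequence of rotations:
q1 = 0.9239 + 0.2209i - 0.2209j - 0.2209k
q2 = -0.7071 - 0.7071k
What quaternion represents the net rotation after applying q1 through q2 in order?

q2 · q1 = -0.8095 - 0.3124i - 0.4971k
-0.8095 - 0.3124i - 0.4971k


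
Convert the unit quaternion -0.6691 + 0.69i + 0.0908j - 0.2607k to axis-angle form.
axis = (0.9284, 0.1222, -0.3508), θ = 264°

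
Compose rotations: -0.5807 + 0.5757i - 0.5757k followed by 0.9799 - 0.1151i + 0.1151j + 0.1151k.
-0.4365 + 0.5647i - 0.0668j - 0.6972k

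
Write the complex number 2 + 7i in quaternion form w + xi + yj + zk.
2 + 7i + 0j + 0k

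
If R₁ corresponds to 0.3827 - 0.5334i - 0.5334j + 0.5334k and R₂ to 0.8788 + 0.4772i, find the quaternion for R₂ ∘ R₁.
0.5909 - 0.2861i - 0.7233j + 0.2142k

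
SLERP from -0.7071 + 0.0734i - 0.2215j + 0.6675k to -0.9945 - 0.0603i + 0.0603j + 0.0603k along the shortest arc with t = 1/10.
-0.7581 + 0.0607i - 0.1965j + 0.6189k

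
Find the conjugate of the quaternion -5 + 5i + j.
-5 - 5i - j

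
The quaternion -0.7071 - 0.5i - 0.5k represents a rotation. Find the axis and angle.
axis = (-√2/2, 0, -√2/2), θ = 3π/2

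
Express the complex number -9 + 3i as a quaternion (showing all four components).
-9 + 3i + 0j + 0k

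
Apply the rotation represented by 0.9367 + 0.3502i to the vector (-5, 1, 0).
(-5, 0.755, 0.656)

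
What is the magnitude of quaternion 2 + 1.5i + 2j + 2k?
3.775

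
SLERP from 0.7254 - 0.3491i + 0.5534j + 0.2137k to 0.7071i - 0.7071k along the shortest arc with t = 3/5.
0.3543 - 0.6652i + 0.2703j + 0.5991k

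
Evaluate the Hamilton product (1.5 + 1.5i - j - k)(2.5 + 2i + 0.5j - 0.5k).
0.75 + 7.75i - 3j - 0.5k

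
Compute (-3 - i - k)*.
-3 + i + k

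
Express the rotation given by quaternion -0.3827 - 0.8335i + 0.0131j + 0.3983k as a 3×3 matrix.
[[0.6824, 0.283, -0.674], [-0.3267, -0.7067, -0.6275], [-0.6539, 0.6484, -0.3898]]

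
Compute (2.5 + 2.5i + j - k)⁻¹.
0.1724 - 0.1724i - 0.069j + 0.069k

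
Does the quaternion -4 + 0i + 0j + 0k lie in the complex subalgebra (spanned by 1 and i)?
Yes. The quaternion -4 has j- and k-coefficients y = z = 0, so it lies in the complex subalgebra spanned by 1 and i.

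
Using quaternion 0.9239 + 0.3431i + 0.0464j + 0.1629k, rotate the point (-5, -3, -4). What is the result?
(-4.696, -1.323, -5.119)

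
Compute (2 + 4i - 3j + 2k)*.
2 - 4i + 3j - 2k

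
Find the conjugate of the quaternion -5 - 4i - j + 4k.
-5 + 4i + j - 4k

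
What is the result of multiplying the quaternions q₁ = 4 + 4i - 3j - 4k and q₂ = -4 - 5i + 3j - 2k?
5 - 18i + 52j + 5k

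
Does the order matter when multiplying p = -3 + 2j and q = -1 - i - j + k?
Yes: pq = 5 + 5i + j - k ≠ 5 + i + j - 5k = qp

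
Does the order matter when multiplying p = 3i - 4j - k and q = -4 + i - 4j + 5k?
Yes: pq = -14 - 36i - 4k ≠ -14 + 12i + 32j + 12k = qp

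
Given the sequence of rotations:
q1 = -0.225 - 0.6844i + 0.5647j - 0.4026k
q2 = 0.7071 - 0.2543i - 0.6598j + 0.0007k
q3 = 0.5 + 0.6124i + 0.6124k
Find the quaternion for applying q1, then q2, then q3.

q2 · q1 = 0.0397 - 0.1615i + 0.4449j - 0.88k
q3 · q2 · q1 = 0.6577 - 0.3289i + 0.6625j - 0.1432k
0.6577 - 0.3289i + 0.6625j - 0.1432k


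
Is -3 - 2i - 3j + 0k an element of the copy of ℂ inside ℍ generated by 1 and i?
No. The quaternion -3 - 2i - 3j has j-coefficient y = -3 and k-coefficient z = 0, not both zero, so it does not lie in the complex subalgebra spanned by 1 and i.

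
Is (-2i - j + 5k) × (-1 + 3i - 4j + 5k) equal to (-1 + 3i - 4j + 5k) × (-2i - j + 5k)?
No: pq = -23 + 17i + 26j + 6k ≠ -23 - 13i - 24j - 16k = qp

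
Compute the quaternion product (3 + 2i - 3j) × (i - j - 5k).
-5 + 18i + 7j - 14k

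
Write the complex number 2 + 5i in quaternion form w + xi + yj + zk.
2 + 5i + 0j + 0k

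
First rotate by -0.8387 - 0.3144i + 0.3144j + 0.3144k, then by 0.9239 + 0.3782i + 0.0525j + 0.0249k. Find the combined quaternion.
-0.6803 - 0.599i + 0.1197j + 0.405k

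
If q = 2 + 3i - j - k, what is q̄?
2 - 3i + j + k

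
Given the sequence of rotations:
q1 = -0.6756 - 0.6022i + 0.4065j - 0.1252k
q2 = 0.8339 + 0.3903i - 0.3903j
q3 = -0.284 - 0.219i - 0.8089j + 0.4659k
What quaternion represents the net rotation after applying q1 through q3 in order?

q2 · q1 = -0.1697 - 0.717i + 0.6515j - 0.1808k
q3 · q2 · q1 = 0.5024 + 0.0835i - 0.4214j - 0.7504k
0.5024 + 0.0835i - 0.4214j - 0.7504k


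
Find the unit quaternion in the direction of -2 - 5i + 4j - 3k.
-0.2722 - 0.6804i + 0.5443j - 0.4082k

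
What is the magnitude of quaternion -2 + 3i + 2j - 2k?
√21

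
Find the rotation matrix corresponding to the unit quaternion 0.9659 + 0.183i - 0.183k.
[[0.933, 0.3535, -0.067], [-0.3535, 0.866, -0.3535], [-0.067, 0.3535, 0.933]]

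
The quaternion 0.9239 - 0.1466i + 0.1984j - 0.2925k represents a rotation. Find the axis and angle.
axis = (-0.3831, 0.5185, -0.7644), θ = π/4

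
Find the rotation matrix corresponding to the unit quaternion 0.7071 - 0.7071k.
[[0, 1, 0], [-1, 0, 0], [0, 0, 1]]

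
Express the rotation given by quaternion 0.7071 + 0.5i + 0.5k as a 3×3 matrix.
[[0.5, -0.7071, 0.5], [0.7071, 0, -0.7071], [0.5, 0.7071, 0.5]]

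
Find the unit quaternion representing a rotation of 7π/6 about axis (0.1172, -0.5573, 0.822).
-0.2588 + 0.1132i - 0.5383j + 0.794k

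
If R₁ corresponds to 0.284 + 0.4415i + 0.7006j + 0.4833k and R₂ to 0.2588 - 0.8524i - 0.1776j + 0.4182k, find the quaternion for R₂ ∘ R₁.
0.3721 - 0.5066i + 0.7275j - 0.2749k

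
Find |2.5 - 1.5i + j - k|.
3.24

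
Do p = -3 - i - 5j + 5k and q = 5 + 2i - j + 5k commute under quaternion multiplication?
No: pq = -43 - 31i - 7j + 21k ≠ -43 + 9i - 37j - k = qp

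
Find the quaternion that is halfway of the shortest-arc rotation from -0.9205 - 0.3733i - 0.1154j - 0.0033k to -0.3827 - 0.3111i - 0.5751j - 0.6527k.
-0.7433 - 0.3904i - 0.3938j - 0.3742k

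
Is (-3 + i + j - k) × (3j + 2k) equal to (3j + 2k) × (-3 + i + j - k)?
No: pq = -1 + 5i - 11j - 3k ≠ -1 - 5i - 7j - 9k = qp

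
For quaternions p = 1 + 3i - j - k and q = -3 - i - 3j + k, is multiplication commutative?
No: pq = -2 - 14i - 2j - 6k ≠ -2 - 6i + 2j + 14k = qp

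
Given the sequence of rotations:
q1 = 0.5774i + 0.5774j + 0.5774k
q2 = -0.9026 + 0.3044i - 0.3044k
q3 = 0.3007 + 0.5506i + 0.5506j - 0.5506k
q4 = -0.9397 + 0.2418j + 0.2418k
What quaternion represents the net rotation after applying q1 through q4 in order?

q2 · q1 = -0.3454i - 0.8727j - 0.3454k
q3 · q2 · q1 = 0.4805 - 0.7745i + 0.1179j - 0.3942k
q4 · q3 · q2 · q1 = -0.3847 + 0.604i - 0.1819j + 0.6739k
-0.3847 + 0.604i - 0.1819j + 0.6739k


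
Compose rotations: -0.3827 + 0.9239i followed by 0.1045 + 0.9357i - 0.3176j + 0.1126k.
-0.9045 - 0.2615i + 0.2256j + 0.2503k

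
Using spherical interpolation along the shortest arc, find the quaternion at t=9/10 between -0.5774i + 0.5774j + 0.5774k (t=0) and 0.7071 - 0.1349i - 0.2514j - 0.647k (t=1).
-0.6641 + 0.0552i + 0.3076j + 0.6792k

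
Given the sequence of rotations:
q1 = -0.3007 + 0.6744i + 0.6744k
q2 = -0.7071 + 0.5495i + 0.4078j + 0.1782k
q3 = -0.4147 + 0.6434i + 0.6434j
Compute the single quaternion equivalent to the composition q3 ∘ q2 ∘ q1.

q2 · q1 = -0.2781 - 0.3671i - 0.373j - 0.8055k
q3 · q2 · q1 = 0.5915 - 0.545i + 0.494j + 0.3302k
0.5915 - 0.545i + 0.494j + 0.3302k


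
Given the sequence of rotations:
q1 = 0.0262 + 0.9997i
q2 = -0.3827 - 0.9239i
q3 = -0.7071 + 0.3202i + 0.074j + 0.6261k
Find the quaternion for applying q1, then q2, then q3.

q2 · q1 = 0.9136 - 0.4068i
q3 · q2 · q1 = -0.5157 + 0.5802i - 0.1871j + 0.6021k
-0.5157 + 0.5802i - 0.1871j + 0.6021k


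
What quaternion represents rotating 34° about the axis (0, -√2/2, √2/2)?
0.9563 - 0.2067j + 0.2067k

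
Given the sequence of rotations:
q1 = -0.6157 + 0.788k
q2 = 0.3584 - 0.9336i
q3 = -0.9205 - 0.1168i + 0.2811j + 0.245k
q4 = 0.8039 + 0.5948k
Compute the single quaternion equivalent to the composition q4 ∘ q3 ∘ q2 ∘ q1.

q2 · q1 = -0.2207 + 0.5748i + 0.7357j + 0.2824k
q3 · q2 · q1 = -0.0057 - 0.6042i - 0.5654j - 0.5615k
q4 · q3 · q2 · q1 = 0.3294 - 0.1494i - 0.8139j - 0.4548k
0.3294 - 0.1494i - 0.8139j - 0.4548k


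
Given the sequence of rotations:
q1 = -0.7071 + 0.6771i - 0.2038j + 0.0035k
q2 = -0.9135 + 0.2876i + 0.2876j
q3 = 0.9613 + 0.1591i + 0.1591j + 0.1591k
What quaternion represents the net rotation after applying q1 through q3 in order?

q2 · q1 = 0.5098 - 0.8209i - 0.0182j - 0.2565k
q3 · q2 · q1 = 0.6644 - 0.7459i - 0.0262j - 0.0378k
0.6644 - 0.7459i - 0.0262j - 0.0378k


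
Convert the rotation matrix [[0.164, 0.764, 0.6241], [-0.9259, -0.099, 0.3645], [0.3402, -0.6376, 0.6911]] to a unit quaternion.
0.6626 - 0.3781i + 0.1071j - 0.6376k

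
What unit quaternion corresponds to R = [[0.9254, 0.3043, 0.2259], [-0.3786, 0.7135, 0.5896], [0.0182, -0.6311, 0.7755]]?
0.9239 - 0.3303i + 0.0562j - 0.1848k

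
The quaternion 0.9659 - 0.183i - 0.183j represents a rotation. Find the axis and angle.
axis = (-√2/2, -√2/2, 0), θ = π/6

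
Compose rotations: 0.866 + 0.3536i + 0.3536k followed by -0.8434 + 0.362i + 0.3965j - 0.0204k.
-0.8512 + 0.1555i + 0.2082j - 0.4561k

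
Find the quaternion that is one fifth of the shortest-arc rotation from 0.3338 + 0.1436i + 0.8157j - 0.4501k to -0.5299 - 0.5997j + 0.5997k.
0.3773 + 0.1158i + 0.7801j - 0.4854k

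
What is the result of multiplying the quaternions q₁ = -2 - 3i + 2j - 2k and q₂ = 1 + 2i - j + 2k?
10 - 5i + 6j - 7k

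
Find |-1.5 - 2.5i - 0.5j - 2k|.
3.571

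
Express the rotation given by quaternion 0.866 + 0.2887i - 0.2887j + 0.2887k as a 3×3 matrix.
[[0.6666, -0.6667, -0.3333], [0.3333, 0.6666, -0.6667], [0.6667, 0.3333, 0.6666]]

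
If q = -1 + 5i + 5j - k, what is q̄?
-1 - 5i - 5j + k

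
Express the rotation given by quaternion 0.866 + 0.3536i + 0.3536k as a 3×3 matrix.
[[0.7499, -0.6124, 0.2501], [0.6124, 0.4999, -0.6124], [0.2501, 0.6124, 0.7499]]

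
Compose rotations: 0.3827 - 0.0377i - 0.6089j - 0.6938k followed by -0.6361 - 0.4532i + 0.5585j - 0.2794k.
-0.1143 - 0.7071i + 0.2972j + 0.6314k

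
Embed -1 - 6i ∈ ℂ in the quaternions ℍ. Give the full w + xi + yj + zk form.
-1 - 6i + 0j + 0k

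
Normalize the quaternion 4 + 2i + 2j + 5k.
0.5714 + 0.2857i + 0.2857j + 0.7143k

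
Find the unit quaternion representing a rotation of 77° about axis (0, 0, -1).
0.7826 - 0.6225k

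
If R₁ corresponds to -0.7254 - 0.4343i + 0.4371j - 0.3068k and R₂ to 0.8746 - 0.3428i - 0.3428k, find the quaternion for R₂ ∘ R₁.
-0.8885 + 0.0187i + 0.426j - 0.1695k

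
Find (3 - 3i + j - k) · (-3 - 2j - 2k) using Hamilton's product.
-9 + 5i - 15j + 3k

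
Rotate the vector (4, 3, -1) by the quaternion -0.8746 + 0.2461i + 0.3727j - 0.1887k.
(2.909, 4.187, -0.078)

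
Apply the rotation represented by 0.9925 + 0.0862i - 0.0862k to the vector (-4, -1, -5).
(-4.037, 0.57, -5.037)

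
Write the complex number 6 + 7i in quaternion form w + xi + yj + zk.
6 + 7i + 0j + 0k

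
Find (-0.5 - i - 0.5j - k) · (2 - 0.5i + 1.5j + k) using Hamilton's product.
0.25 - 0.75i - 0.25j - 4.25k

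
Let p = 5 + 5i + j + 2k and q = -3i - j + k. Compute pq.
14 - 12i - 16j + 3k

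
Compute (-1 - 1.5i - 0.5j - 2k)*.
-1 + 1.5i + 0.5j + 2k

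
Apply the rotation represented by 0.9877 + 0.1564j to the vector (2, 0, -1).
(1.593, 0, -1.569)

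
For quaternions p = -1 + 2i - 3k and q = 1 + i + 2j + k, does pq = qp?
No: pq = 7i - 7j ≠ -5i + 3j - 8k = qp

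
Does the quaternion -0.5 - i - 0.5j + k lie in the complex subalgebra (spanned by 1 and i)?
No. The quaternion -0.5 - i - 0.5j + k has j-coefficient y = -0.5 and k-coefficient z = 1, not both zero, so it does not lie in the complex subalgebra spanned by 1 and i.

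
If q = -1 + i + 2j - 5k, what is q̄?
-1 - i - 2j + 5k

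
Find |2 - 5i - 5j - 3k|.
√63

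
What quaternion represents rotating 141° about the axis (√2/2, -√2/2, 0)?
0.3338 + 0.6665i - 0.6665j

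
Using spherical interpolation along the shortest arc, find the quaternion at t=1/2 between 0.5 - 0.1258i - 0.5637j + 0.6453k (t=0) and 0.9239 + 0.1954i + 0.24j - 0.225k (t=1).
0.9361 + 0.0458i - 0.2128j + 0.2763k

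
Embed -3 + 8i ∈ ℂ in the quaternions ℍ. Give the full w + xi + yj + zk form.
-3 + 8i + 0j + 0k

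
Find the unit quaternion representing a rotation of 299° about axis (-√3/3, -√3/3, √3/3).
-0.8616 - 0.293i - 0.293j + 0.293k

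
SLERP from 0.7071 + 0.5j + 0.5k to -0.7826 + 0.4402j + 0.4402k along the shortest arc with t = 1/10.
0.8023 + 0.4221j + 0.4221k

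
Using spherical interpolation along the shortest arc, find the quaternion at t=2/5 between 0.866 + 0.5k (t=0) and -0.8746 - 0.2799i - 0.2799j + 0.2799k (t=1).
0.9629 + 0.1261i + 0.1261j + 0.2025k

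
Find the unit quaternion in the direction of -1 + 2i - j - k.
-0.378 + 0.7559i - 0.378j - 0.378k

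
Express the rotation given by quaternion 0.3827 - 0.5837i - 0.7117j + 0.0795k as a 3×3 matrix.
[[-0.0257, 0.77, -0.6375], [0.8917, 0.3059, 0.3336], [0.4519, -0.5599, -0.6944]]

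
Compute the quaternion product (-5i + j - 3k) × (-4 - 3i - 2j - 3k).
-22 + 11i - 10j + 25k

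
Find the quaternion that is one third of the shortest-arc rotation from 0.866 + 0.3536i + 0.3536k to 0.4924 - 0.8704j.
0.8553 + 0.2675i - 0.354j + 0.2675k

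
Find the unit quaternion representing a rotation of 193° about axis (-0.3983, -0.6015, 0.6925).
-0.1132 - 0.3957i - 0.5976j + 0.688k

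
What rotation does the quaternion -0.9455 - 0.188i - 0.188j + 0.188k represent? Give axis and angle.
axis = (-√3/3, -√3/3, √3/3), θ = 322°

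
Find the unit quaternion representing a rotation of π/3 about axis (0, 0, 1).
0.866 + 0.5k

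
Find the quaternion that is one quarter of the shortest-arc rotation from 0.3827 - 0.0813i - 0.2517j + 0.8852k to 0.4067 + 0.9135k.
0.3914 - 0.0613i - 0.1898j + 0.8984k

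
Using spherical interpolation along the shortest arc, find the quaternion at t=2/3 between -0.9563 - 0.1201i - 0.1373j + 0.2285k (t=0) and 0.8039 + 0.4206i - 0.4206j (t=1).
-0.9054 - 0.3371i + 0.2446j + 0.0821k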